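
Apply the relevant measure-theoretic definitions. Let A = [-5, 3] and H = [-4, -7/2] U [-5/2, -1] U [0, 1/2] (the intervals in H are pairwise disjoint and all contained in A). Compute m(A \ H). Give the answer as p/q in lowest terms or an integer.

The ambient interval has length m(A) = 3 - (-5) = 8.
Since the holes are disjoint and sit inside A, by finite additivity
  m(H) = sum_i (b_i - a_i), and m(A \ H) = m(A) - m(H).
Computing the hole measures:
  m(H_1) = -7/2 - (-4) = 1/2.
  m(H_2) = -1 - (-5/2) = 3/2.
  m(H_3) = 1/2 - 0 = 1/2.
Summed: m(H) = 1/2 + 3/2 + 1/2 = 5/2.
So m(A \ H) = 8 - 5/2 = 11/2.

11/2


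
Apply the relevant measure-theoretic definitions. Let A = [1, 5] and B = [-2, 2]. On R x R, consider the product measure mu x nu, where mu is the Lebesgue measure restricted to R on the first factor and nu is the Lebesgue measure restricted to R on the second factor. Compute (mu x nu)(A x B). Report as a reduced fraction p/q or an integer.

For a measurable rectangle A x B, the product measure satisfies
  (mu x nu)(A x B) = mu(A) * nu(B).
  mu(A) = 4.
  nu(B) = 4.
  (mu x nu)(A x B) = 4 * 4 = 16.

16


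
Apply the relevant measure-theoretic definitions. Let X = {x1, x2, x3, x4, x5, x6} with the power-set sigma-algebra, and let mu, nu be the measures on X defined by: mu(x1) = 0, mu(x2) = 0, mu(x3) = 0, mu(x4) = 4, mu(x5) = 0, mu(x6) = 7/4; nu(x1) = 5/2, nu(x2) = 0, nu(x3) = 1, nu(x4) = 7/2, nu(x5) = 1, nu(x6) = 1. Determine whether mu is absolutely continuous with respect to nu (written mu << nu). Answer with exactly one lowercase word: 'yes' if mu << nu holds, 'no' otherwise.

mu << nu means: every nu-null measurable set is also mu-null; equivalently, for every atom x, if nu({x}) = 0 then mu({x}) = 0.
Checking each atom:
  x1: nu = 5/2 > 0 -> no constraint.
  x2: nu = 0, mu = 0 -> consistent with mu << nu.
  x3: nu = 1 > 0 -> no constraint.
  x4: nu = 7/2 > 0 -> no constraint.
  x5: nu = 1 > 0 -> no constraint.
  x6: nu = 1 > 0 -> no constraint.
No atom violates the condition. Therefore mu << nu.

yes


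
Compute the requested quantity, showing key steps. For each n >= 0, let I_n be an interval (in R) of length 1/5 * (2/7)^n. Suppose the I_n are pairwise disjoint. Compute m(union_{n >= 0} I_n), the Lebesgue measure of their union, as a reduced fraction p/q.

By countable additivity of the Lebesgue measure on pairwise disjoint measurable sets,
  m(union_{n >= 0} I_n) = sum_{n >= 0} m(I_n) = sum_{n >= 0} a * r^n,
  with a = 1/5 and r = 2/7.
Since 0 < r = 2/7 < 1, the geometric series converges:
  sum_{n >= 0} a * r^n = a / (1 - r).
  = 1/5 / (1 - 2/7)
  = 1/5 / (5/7)
  = 7/25.

7/25


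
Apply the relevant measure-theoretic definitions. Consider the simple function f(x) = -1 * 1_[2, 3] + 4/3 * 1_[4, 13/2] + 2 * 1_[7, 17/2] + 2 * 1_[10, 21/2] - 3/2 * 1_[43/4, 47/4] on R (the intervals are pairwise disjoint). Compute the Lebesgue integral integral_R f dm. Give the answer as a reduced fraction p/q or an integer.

For a simple function f = sum_i c_i * 1_{A_i} with disjoint A_i,
  integral f dm = sum_i c_i * m(A_i).
Lengths of the A_i:
  m(A_1) = 3 - 2 = 1.
  m(A_2) = 13/2 - 4 = 5/2.
  m(A_3) = 17/2 - 7 = 3/2.
  m(A_4) = 21/2 - 10 = 1/2.
  m(A_5) = 47/4 - 43/4 = 1.
Contributions c_i * m(A_i):
  (-1) * (1) = -1.
  (4/3) * (5/2) = 10/3.
  (2) * (3/2) = 3.
  (2) * (1/2) = 1.
  (-3/2) * (1) = -3/2.
Total: -1 + 10/3 + 3 + 1 - 3/2 = 29/6.

29/6


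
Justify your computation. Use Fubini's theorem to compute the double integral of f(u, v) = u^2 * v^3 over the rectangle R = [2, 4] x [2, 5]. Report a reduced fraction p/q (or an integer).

f(u, v) is a tensor product of a function of u and a function of v, and both factors are bounded continuous (hence Lebesgue integrable) on the rectangle, so Fubini's theorem applies:
  integral_R f d(m x m) = (integral_a1^b1 u^2 du) * (integral_a2^b2 v^3 dv).
Inner integral in u: integral_{2}^{4} u^2 du = (4^3 - 2^3)/3
  = 56/3.
Inner integral in v: integral_{2}^{5} v^3 dv = (5^4 - 2^4)/4
  = 609/4.
Product: (56/3) * (609/4) = 2842.

2842


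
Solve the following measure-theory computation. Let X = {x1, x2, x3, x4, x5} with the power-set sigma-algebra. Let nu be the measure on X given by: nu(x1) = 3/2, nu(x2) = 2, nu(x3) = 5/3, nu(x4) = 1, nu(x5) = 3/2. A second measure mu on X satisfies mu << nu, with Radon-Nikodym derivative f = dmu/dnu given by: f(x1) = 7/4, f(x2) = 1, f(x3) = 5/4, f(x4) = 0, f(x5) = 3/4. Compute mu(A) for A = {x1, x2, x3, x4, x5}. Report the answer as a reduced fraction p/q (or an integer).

By the defining property of the Radon-Nikodym derivative, for every measurable set A,
  mu(A) = integral_A f dnu.
Since nu is a discrete measure concentrated on the atoms of X, the integral over A reduces to the sum
  mu(A) = sum_{x in A} f(x) * nu({x}).
Computing each term:
  x1: f(x1) * nu(x1) = 7/4 * 3/2 = 21/8.
  x2: f(x2) * nu(x2) = 1 * 2 = 2.
  x3: f(x3) * nu(x3) = 5/4 * 5/3 = 25/12.
  x4: f(x4) * nu(x4) = 0 * 1 = 0.
  x5: f(x5) * nu(x5) = 3/4 * 3/2 = 9/8.
Summing: mu(A) = 21/8 + 2 + 25/12 + 0 + 9/8 = 47/6.

47/6


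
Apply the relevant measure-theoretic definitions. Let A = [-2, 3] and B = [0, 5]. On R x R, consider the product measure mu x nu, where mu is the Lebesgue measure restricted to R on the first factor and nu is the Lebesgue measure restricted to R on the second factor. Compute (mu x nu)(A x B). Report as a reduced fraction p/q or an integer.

For a measurable rectangle A x B, the product measure satisfies
  (mu x nu)(A x B) = mu(A) * nu(B).
  mu(A) = 5.
  nu(B) = 5.
  (mu x nu)(A x B) = 5 * 5 = 25.

25


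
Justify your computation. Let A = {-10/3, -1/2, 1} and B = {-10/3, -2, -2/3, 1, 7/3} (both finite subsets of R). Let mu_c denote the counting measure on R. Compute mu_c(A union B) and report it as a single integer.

Counting measure on a finite set equals cardinality. By inclusion-exclusion, |A union B| = |A| + |B| - |A cap B|.
|A| = 3, |B| = 5, |A cap B| = 2.
So mu_c(A union B) = 3 + 5 - 2 = 6.

6


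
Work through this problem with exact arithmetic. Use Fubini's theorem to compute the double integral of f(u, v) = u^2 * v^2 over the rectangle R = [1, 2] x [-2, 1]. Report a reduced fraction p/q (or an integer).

f(u, v) is a tensor product of a function of u and a function of v, and both factors are bounded continuous (hence Lebesgue integrable) on the rectangle, so Fubini's theorem applies:
  integral_R f d(m x m) = (integral_a1^b1 u^2 du) * (integral_a2^b2 v^2 dv).
Inner integral in u: integral_{1}^{2} u^2 du = (2^3 - 1^3)/3
  = 7/3.
Inner integral in v: integral_{-2}^{1} v^2 dv = (1^3 - (-2)^3)/3
  = 3.
Product: (7/3) * (3) = 7.

7


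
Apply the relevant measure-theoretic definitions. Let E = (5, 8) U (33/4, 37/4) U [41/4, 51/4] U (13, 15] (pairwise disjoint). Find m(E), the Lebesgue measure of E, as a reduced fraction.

For pairwise disjoint intervals, m(union_i I_i) = sum_i m(I_i),
and m is invariant under swapping open/closed endpoints (single points have measure 0).
So m(E) = sum_i (b_i - a_i).
  I_1 has length 8 - 5 = 3.
  I_2 has length 37/4 - 33/4 = 1.
  I_3 has length 51/4 - 41/4 = 5/2.
  I_4 has length 15 - 13 = 2.
Summing:
  m(E) = 3 + 1 + 5/2 + 2 = 17/2.

17/2


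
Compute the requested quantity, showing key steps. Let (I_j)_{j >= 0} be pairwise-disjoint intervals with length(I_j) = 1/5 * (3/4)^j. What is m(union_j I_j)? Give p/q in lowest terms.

By countable additivity of the Lebesgue measure on pairwise disjoint measurable sets,
  m(union_{j >= 0} I_j) = sum_{j >= 0} m(I_j) = sum_{j >= 0} a * r^j,
  with a = 1/5 and r = 3/4.
Since 0 < r = 3/4 < 1, the geometric series converges:
  sum_{j >= 0} a * r^j = a / (1 - r).
  = 1/5 / (1 - 3/4)
  = 1/5 / (1/4)
  = 4/5.

4/5


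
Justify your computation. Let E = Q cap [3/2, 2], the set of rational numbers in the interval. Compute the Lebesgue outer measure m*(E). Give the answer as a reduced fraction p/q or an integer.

Q cap [3/2, 2] is countable; list its elements as q_1, q_2, ... . Fix eps > 0 and cover the k-th point by an interval of length eps * 2^(-k). The cover has total length eps * sum_{k>=1} 2^(-k) = eps, so by definition of outer measure m*(Q cap [3/2, 2]) <= eps. Since eps was arbitrary and m* >= 0, the outer measure is 0.

0


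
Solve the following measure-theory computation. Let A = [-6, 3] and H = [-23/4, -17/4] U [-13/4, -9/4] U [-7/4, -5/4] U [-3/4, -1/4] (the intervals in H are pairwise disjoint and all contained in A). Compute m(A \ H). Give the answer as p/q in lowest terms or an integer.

The ambient interval has length m(A) = 3 - (-6) = 9.
Since the holes are disjoint and sit inside A, by finite additivity
  m(H) = sum_i (b_i - a_i), and m(A \ H) = m(A) - m(H).
Computing the hole measures:
  m(H_1) = -17/4 - (-23/4) = 3/2.
  m(H_2) = -9/4 - (-13/4) = 1.
  m(H_3) = -5/4 - (-7/4) = 1/2.
  m(H_4) = -1/4 - (-3/4) = 1/2.
Summed: m(H) = 3/2 + 1 + 1/2 + 1/2 = 7/2.
So m(A \ H) = 9 - 7/2 = 11/2.

11/2


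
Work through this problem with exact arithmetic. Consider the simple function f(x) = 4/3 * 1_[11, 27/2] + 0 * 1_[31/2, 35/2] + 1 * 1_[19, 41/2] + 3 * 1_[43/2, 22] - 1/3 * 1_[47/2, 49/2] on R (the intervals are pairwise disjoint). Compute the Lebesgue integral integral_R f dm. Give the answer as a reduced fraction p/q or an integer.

For a simple function f = sum_i c_i * 1_{A_i} with disjoint A_i,
  integral f dm = sum_i c_i * m(A_i).
Lengths of the A_i:
  m(A_1) = 27/2 - 11 = 5/2.
  m(A_2) = 35/2 - 31/2 = 2.
  m(A_3) = 41/2 - 19 = 3/2.
  m(A_4) = 22 - 43/2 = 1/2.
  m(A_5) = 49/2 - 47/2 = 1.
Contributions c_i * m(A_i):
  (4/3) * (5/2) = 10/3.
  (0) * (2) = 0.
  (1) * (3/2) = 3/2.
  (3) * (1/2) = 3/2.
  (-1/3) * (1) = -1/3.
Total: 10/3 + 0 + 3/2 + 3/2 - 1/3 = 6.

6


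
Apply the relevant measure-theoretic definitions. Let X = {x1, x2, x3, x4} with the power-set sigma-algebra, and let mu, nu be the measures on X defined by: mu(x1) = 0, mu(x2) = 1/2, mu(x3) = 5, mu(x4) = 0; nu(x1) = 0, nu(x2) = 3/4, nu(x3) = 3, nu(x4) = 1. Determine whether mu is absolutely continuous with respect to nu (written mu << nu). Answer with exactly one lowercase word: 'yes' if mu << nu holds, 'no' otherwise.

mu << nu means: every nu-null measurable set is also mu-null; equivalently, for every atom x, if nu({x}) = 0 then mu({x}) = 0.
Checking each atom:
  x1: nu = 0, mu = 0 -> consistent with mu << nu.
  x2: nu = 3/4 > 0 -> no constraint.
  x3: nu = 3 > 0 -> no constraint.
  x4: nu = 1 > 0 -> no constraint.
No atom violates the condition. Therefore mu << nu.

yes


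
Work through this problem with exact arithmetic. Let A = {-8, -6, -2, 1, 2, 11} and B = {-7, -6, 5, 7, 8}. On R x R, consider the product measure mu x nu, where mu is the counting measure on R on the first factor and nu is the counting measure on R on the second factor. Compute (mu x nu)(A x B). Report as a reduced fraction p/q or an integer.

For a measurable rectangle A x B, the product measure satisfies
  (mu x nu)(A x B) = mu(A) * nu(B).
  mu(A) = 6.
  nu(B) = 5.
  (mu x nu)(A x B) = 6 * 5 = 30.

30


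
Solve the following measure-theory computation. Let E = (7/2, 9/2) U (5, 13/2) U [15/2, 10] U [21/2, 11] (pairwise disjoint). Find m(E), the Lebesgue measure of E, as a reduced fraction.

For pairwise disjoint intervals, m(union_i I_i) = sum_i m(I_i),
and m is invariant under swapping open/closed endpoints (single points have measure 0).
So m(E) = sum_i (b_i - a_i).
  I_1 has length 9/2 - 7/2 = 1.
  I_2 has length 13/2 - 5 = 3/2.
  I_3 has length 10 - 15/2 = 5/2.
  I_4 has length 11 - 21/2 = 1/2.
Summing:
  m(E) = 1 + 3/2 + 5/2 + 1/2 = 11/2.

11/2


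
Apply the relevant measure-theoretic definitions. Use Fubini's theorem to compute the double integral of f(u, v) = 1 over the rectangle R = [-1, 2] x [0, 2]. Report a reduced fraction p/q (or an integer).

f(u, v) is a tensor product of a function of u and a function of v, and both factors are bounded continuous (hence Lebesgue integrable) on the rectangle, so Fubini's theorem applies:
  integral_R f d(m x m) = (integral_a1^b1 1 du) * (integral_a2^b2 1 dv).
Inner integral in u: integral_{-1}^{2} 1 du = (2^1 - (-1)^1)/1
  = 3.
Inner integral in v: integral_{0}^{2} 1 dv = (2^1 - 0^1)/1
  = 2.
Product: (3) * (2) = 6.

6


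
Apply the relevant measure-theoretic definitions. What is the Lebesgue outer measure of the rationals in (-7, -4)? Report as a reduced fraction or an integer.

The set Q cap (-7, -4) is countable (a subset of the countable set Q). Lebesgue outer measure of any countable set is 0: each singleton {q} has m*({q}) = 0, and by countable subadditivity m*(union_k {q_k}) <= sum_k m*({q_k}) = sum_k 0 = 0. The reverse inequality m*(E) >= 0 is automatic. So m*(Q cap (-7, -4)) = 0.

0


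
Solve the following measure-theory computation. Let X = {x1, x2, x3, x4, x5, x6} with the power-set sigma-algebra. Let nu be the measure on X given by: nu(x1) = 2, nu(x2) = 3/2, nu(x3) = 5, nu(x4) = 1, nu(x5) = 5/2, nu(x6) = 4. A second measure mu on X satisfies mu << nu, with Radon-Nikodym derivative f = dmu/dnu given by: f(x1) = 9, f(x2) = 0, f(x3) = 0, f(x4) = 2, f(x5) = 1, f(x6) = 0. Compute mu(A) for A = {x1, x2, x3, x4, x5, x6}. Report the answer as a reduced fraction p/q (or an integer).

By the defining property of the Radon-Nikodym derivative, for every measurable set A,
  mu(A) = integral_A f dnu.
Since nu is a discrete measure concentrated on the atoms of X, the integral over A reduces to the sum
  mu(A) = sum_{x in A} f(x) * nu({x}).
Computing each term:
  x1: f(x1) * nu(x1) = 9 * 2 = 18.
  x2: f(x2) * nu(x2) = 0 * 3/2 = 0.
  x3: f(x3) * nu(x3) = 0 * 5 = 0.
  x4: f(x4) * nu(x4) = 2 * 1 = 2.
  x5: f(x5) * nu(x5) = 1 * 5/2 = 5/2.
  x6: f(x6) * nu(x6) = 0 * 4 = 0.
Summing: mu(A) = 18 + 0 + 0 + 2 + 5/2 + 0 = 45/2.

45/2


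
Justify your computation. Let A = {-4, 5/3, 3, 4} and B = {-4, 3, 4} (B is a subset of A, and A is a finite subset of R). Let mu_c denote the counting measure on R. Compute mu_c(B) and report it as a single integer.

Counting measure assigns mu_c(E) = |E| (number of elements) when E is finite.
B has 3 element(s), so mu_c(B) = 3.

3


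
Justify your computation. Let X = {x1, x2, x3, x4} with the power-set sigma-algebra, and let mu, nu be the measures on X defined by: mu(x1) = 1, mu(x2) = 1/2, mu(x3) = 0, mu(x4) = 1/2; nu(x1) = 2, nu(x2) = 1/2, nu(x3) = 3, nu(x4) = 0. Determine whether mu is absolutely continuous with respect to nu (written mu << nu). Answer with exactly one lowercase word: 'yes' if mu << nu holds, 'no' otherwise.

mu << nu means: every nu-null measurable set is also mu-null; equivalently, for every atom x, if nu({x}) = 0 then mu({x}) = 0.
Checking each atom:
  x1: nu = 2 > 0 -> no constraint.
  x2: nu = 1/2 > 0 -> no constraint.
  x3: nu = 3 > 0 -> no constraint.
  x4: nu = 0, mu = 1/2 > 0 -> violates mu << nu.
The atom(s) x4 violate the condition (nu = 0 but mu > 0). Therefore mu is NOT absolutely continuous w.r.t. nu.

no


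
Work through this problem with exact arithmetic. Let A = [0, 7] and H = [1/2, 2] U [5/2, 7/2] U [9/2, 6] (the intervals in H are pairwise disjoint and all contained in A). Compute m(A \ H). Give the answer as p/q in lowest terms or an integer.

The ambient interval has length m(A) = 7 - 0 = 7.
Since the holes are disjoint and sit inside A, by finite additivity
  m(H) = sum_i (b_i - a_i), and m(A \ H) = m(A) - m(H).
Computing the hole measures:
  m(H_1) = 2 - 1/2 = 3/2.
  m(H_2) = 7/2 - 5/2 = 1.
  m(H_3) = 6 - 9/2 = 3/2.
Summed: m(H) = 3/2 + 1 + 3/2 = 4.
So m(A \ H) = 7 - 4 = 3.

3


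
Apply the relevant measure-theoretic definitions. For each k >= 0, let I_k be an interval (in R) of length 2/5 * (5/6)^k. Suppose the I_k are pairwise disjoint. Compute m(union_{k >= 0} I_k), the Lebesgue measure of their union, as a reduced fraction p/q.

By countable additivity of the Lebesgue measure on pairwise disjoint measurable sets,
  m(union_{k >= 0} I_k) = sum_{k >= 0} m(I_k) = sum_{k >= 0} a * r^k,
  with a = 2/5 and r = 5/6.
Since 0 < r = 5/6 < 1, the geometric series converges:
  sum_{k >= 0} a * r^k = a / (1 - r).
  = 2/5 / (1 - 5/6)
  = 2/5 / (1/6)
  = 12/5.

12/5


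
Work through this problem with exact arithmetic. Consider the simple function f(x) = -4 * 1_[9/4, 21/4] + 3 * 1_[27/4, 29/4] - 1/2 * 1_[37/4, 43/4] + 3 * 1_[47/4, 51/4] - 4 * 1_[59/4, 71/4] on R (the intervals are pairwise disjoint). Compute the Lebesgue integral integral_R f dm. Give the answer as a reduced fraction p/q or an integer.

For a simple function f = sum_i c_i * 1_{A_i} with disjoint A_i,
  integral f dm = sum_i c_i * m(A_i).
Lengths of the A_i:
  m(A_1) = 21/4 - 9/4 = 3.
  m(A_2) = 29/4 - 27/4 = 1/2.
  m(A_3) = 43/4 - 37/4 = 3/2.
  m(A_4) = 51/4 - 47/4 = 1.
  m(A_5) = 71/4 - 59/4 = 3.
Contributions c_i * m(A_i):
  (-4) * (3) = -12.
  (3) * (1/2) = 3/2.
  (-1/2) * (3/2) = -3/4.
  (3) * (1) = 3.
  (-4) * (3) = -12.
Total: -12 + 3/2 - 3/4 + 3 - 12 = -81/4.

-81/4


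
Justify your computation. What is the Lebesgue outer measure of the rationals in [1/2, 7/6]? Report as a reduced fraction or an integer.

Q cap [1/2, 7/6] is countable; list its elements as q_1, q_2, ... . Fix eps > 0 and cover the k-th point by an interval of length eps * 2^(-k). The cover has total length eps * sum_{k>=1} 2^(-k) = eps, so by definition of outer measure m*(Q cap [1/2, 7/6]) <= eps. Since eps was arbitrary and m* >= 0, the outer measure is 0.

0


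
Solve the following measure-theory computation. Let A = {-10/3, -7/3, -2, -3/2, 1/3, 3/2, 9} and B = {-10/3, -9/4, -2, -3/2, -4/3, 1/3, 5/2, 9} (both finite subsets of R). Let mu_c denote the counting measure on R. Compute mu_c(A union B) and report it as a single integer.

Counting measure on a finite set equals cardinality. By inclusion-exclusion, |A union B| = |A| + |B| - |A cap B|.
|A| = 7, |B| = 8, |A cap B| = 5.
So mu_c(A union B) = 7 + 8 - 5 = 10.

10


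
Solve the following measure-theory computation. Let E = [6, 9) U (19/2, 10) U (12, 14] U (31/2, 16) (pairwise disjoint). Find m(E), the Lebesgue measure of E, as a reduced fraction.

For pairwise disjoint intervals, m(union_i I_i) = sum_i m(I_i),
and m is invariant under swapping open/closed endpoints (single points have measure 0).
So m(E) = sum_i (b_i - a_i).
  I_1 has length 9 - 6 = 3.
  I_2 has length 10 - 19/2 = 1/2.
  I_3 has length 14 - 12 = 2.
  I_4 has length 16 - 31/2 = 1/2.
Summing:
  m(E) = 3 + 1/2 + 2 + 1/2 = 6.

6


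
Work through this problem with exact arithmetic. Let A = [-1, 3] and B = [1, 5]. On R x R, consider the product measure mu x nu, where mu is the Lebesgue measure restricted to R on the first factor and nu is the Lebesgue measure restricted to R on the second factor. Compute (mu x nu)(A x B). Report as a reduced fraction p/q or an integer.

For a measurable rectangle A x B, the product measure satisfies
  (mu x nu)(A x B) = mu(A) * nu(B).
  mu(A) = 4.
  nu(B) = 4.
  (mu x nu)(A x B) = 4 * 4 = 16.

16


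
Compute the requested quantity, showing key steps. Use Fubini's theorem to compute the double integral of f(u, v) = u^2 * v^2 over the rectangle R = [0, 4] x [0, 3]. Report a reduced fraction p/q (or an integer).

f(u, v) is a tensor product of a function of u and a function of v, and both factors are bounded continuous (hence Lebesgue integrable) on the rectangle, so Fubini's theorem applies:
  integral_R f d(m x m) = (integral_a1^b1 u^2 du) * (integral_a2^b2 v^2 dv).
Inner integral in u: integral_{0}^{4} u^2 du = (4^3 - 0^3)/3
  = 64/3.
Inner integral in v: integral_{0}^{3} v^2 dv = (3^3 - 0^3)/3
  = 9.
Product: (64/3) * (9) = 192.

192


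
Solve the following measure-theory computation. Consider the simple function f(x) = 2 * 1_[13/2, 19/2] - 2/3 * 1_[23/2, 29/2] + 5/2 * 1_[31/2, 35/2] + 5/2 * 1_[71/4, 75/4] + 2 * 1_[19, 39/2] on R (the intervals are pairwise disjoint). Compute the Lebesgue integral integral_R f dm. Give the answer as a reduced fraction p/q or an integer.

For a simple function f = sum_i c_i * 1_{A_i} with disjoint A_i,
  integral f dm = sum_i c_i * m(A_i).
Lengths of the A_i:
  m(A_1) = 19/2 - 13/2 = 3.
  m(A_2) = 29/2 - 23/2 = 3.
  m(A_3) = 35/2 - 31/2 = 2.
  m(A_4) = 75/4 - 71/4 = 1.
  m(A_5) = 39/2 - 19 = 1/2.
Contributions c_i * m(A_i):
  (2) * (3) = 6.
  (-2/3) * (3) = -2.
  (5/2) * (2) = 5.
  (5/2) * (1) = 5/2.
  (2) * (1/2) = 1.
Total: 6 - 2 + 5 + 5/2 + 1 = 25/2.

25/2


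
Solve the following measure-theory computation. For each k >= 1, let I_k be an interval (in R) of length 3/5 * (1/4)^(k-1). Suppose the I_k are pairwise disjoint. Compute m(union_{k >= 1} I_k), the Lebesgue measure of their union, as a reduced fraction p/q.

By countable additivity of the Lebesgue measure on pairwise disjoint measurable sets,
  m(union_{k >= 1} I_k) = sum_{k >= 1} m(I_k) = sum_{k >= 1} a * r^(k-1),
  with a = 3/5 and r = 1/4.
Since 0 < r = 1/4 < 1, the geometric series converges:
  sum_{k >= 1} a * r^(k-1) = a / (1 - r).
  = 3/5 / (1 - 1/4)
  = 3/5 / (3/4)
  = 4/5.

4/5


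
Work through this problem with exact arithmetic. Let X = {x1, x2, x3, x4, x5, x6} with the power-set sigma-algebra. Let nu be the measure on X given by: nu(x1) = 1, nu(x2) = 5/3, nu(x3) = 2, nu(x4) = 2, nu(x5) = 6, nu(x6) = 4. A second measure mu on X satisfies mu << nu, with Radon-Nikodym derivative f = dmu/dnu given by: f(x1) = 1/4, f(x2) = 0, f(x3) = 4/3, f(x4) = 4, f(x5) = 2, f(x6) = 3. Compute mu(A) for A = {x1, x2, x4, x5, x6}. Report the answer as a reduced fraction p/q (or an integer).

By the defining property of the Radon-Nikodym derivative, for every measurable set A,
  mu(A) = integral_A f dnu.
Since nu is a discrete measure concentrated on the atoms of X, the integral over A reduces to the sum
  mu(A) = sum_{x in A} f(x) * nu({x}).
Computing each term:
  x1: f(x1) * nu(x1) = 1/4 * 1 = 1/4.
  x2: f(x2) * nu(x2) = 0 * 5/3 = 0.
  x4: f(x4) * nu(x4) = 4 * 2 = 8.
  x5: f(x5) * nu(x5) = 2 * 6 = 12.
  x6: f(x6) * nu(x6) = 3 * 4 = 12.
Summing: mu(A) = 1/4 + 0 + 8 + 12 + 12 = 129/4.

129/4


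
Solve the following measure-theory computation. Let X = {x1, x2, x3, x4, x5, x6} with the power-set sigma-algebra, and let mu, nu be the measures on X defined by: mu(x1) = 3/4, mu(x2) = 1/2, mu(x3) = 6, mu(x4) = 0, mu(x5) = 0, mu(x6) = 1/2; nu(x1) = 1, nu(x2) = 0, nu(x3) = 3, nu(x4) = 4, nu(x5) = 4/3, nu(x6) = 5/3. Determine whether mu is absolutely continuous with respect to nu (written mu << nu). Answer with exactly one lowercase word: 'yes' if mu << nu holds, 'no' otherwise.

mu << nu means: every nu-null measurable set is also mu-null; equivalently, for every atom x, if nu({x}) = 0 then mu({x}) = 0.
Checking each atom:
  x1: nu = 1 > 0 -> no constraint.
  x2: nu = 0, mu = 1/2 > 0 -> violates mu << nu.
  x3: nu = 3 > 0 -> no constraint.
  x4: nu = 4 > 0 -> no constraint.
  x5: nu = 4/3 > 0 -> no constraint.
  x6: nu = 5/3 > 0 -> no constraint.
The atom(s) x2 violate the condition (nu = 0 but mu > 0). Therefore mu is NOT absolutely continuous w.r.t. nu.

no


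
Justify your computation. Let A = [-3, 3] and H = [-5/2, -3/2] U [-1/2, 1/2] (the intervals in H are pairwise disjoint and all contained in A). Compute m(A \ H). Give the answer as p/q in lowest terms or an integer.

The ambient interval has length m(A) = 3 - (-3) = 6.
Since the holes are disjoint and sit inside A, by finite additivity
  m(H) = sum_i (b_i - a_i), and m(A \ H) = m(A) - m(H).
Computing the hole measures:
  m(H_1) = -3/2 - (-5/2) = 1.
  m(H_2) = 1/2 - (-1/2) = 1.
Summed: m(H) = 1 + 1 = 2.
So m(A \ H) = 6 - 2 = 4.

4


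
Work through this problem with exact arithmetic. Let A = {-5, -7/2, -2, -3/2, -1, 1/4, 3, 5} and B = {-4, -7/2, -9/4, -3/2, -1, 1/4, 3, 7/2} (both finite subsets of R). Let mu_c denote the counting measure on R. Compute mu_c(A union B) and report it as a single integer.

Counting measure on a finite set equals cardinality. By inclusion-exclusion, |A union B| = |A| + |B| - |A cap B|.
|A| = 8, |B| = 8, |A cap B| = 5.
So mu_c(A union B) = 8 + 8 - 5 = 11.

11


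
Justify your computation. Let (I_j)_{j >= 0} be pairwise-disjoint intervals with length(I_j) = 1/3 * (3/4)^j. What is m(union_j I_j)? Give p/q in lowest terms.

By countable additivity of the Lebesgue measure on pairwise disjoint measurable sets,
  m(union_{j >= 0} I_j) = sum_{j >= 0} m(I_j) = sum_{j >= 0} a * r^j,
  with a = 1/3 and r = 3/4.
Since 0 < r = 3/4 < 1, the geometric series converges:
  sum_{j >= 0} a * r^j = a / (1 - r).
  = 1/3 / (1 - 3/4)
  = 1/3 / (1/4)
  = 4/3.

4/3


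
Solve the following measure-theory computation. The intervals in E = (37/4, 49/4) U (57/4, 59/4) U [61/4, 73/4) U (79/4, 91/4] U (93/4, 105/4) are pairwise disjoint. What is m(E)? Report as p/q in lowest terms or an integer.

For pairwise disjoint intervals, m(union_i I_i) = sum_i m(I_i),
and m is invariant under swapping open/closed endpoints (single points have measure 0).
So m(E) = sum_i (b_i - a_i).
  I_1 has length 49/4 - 37/4 = 3.
  I_2 has length 59/4 - 57/4 = 1/2.
  I_3 has length 73/4 - 61/4 = 3.
  I_4 has length 91/4 - 79/4 = 3.
  I_5 has length 105/4 - 93/4 = 3.
Summing:
  m(E) = 3 + 1/2 + 3 + 3 + 3 = 25/2.

25/2


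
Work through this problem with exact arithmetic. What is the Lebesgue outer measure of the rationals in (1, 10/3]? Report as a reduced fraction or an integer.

The set Q cap (1, 10/3] is countable (a subset of the countable set Q). Lebesgue outer measure of any countable set is 0: each singleton {q} has m*({q}) = 0, and by countable subadditivity m*(union_k {q_k}) <= sum_k m*({q_k}) = sum_k 0 = 0. The reverse inequality m*(E) >= 0 is automatic. So m*(Q cap (1, 10/3]) = 0.

0


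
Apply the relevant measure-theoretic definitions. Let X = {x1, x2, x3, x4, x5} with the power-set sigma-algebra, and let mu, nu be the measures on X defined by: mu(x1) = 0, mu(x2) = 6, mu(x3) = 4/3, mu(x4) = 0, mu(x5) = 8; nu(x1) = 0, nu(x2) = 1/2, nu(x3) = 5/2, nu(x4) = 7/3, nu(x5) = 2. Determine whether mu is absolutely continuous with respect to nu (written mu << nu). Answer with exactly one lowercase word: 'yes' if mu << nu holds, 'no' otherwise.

mu << nu means: every nu-null measurable set is also mu-null; equivalently, for every atom x, if nu({x}) = 0 then mu({x}) = 0.
Checking each atom:
  x1: nu = 0, mu = 0 -> consistent with mu << nu.
  x2: nu = 1/2 > 0 -> no constraint.
  x3: nu = 5/2 > 0 -> no constraint.
  x4: nu = 7/3 > 0 -> no constraint.
  x5: nu = 2 > 0 -> no constraint.
No atom violates the condition. Therefore mu << nu.

yes


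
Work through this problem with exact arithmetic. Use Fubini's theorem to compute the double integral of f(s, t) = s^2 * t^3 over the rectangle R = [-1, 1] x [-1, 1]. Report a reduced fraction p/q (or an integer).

f(s, t) is a tensor product of a function of s and a function of t, and both factors are bounded continuous (hence Lebesgue integrable) on the rectangle, so Fubini's theorem applies:
  integral_R f d(m x m) = (integral_a1^b1 s^2 ds) * (integral_a2^b2 t^3 dt).
Inner integral in s: integral_{-1}^{1} s^2 ds = (1^3 - (-1)^3)/3
  = 2/3.
Inner integral in t: integral_{-1}^{1} t^3 dt = (1^4 - (-1)^4)/4
  = 0.
Product: (2/3) * (0) = 0.

0


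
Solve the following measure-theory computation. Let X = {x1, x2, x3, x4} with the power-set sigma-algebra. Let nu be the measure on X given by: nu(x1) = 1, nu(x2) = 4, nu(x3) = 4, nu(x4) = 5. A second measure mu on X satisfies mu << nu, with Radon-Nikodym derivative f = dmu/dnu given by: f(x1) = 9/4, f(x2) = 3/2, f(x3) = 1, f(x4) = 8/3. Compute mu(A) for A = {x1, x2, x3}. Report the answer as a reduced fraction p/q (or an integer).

By the defining property of the Radon-Nikodym derivative, for every measurable set A,
  mu(A) = integral_A f dnu.
Since nu is a discrete measure concentrated on the atoms of X, the integral over A reduces to the sum
  mu(A) = sum_{x in A} f(x) * nu({x}).
Computing each term:
  x1: f(x1) * nu(x1) = 9/4 * 1 = 9/4.
  x2: f(x2) * nu(x2) = 3/2 * 4 = 6.
  x3: f(x3) * nu(x3) = 1 * 4 = 4.
Summing: mu(A) = 9/4 + 6 + 4 = 49/4.

49/4


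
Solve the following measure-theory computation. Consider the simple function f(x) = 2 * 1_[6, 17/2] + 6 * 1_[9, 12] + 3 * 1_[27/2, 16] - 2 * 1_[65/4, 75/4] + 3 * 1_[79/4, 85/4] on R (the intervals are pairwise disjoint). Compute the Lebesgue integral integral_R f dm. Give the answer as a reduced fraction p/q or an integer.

For a simple function f = sum_i c_i * 1_{A_i} with disjoint A_i,
  integral f dm = sum_i c_i * m(A_i).
Lengths of the A_i:
  m(A_1) = 17/2 - 6 = 5/2.
  m(A_2) = 12 - 9 = 3.
  m(A_3) = 16 - 27/2 = 5/2.
  m(A_4) = 75/4 - 65/4 = 5/2.
  m(A_5) = 85/4 - 79/4 = 3/2.
Contributions c_i * m(A_i):
  (2) * (5/2) = 5.
  (6) * (3) = 18.
  (3) * (5/2) = 15/2.
  (-2) * (5/2) = -5.
  (3) * (3/2) = 9/2.
Total: 5 + 18 + 15/2 - 5 + 9/2 = 30.

30


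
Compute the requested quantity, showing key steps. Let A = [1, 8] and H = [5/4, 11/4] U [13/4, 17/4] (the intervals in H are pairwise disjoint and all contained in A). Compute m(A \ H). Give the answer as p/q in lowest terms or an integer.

The ambient interval has length m(A) = 8 - 1 = 7.
Since the holes are disjoint and sit inside A, by finite additivity
  m(H) = sum_i (b_i - a_i), and m(A \ H) = m(A) - m(H).
Computing the hole measures:
  m(H_1) = 11/4 - 5/4 = 3/2.
  m(H_2) = 17/4 - 13/4 = 1.
Summed: m(H) = 3/2 + 1 = 5/2.
So m(A \ H) = 7 - 5/2 = 9/2.

9/2


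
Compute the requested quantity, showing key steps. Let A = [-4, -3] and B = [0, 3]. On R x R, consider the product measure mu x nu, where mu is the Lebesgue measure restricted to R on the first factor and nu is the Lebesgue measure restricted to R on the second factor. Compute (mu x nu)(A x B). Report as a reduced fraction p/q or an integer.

For a measurable rectangle A x B, the product measure satisfies
  (mu x nu)(A x B) = mu(A) * nu(B).
  mu(A) = 1.
  nu(B) = 3.
  (mu x nu)(A x B) = 1 * 3 = 3.

3


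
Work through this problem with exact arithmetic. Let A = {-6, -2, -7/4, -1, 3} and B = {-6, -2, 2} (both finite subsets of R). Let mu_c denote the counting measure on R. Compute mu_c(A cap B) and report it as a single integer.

Counting measure on a finite set equals cardinality. mu_c(A cap B) = |A cap B| (elements appearing in both).
Enumerating the elements of A that also lie in B gives 2 element(s).
So mu_c(A cap B) = 2.

2


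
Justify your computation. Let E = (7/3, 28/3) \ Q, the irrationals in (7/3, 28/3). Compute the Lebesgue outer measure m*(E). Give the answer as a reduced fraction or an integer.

The interval I = (7/3, 28/3) has m(I) = 28/3 - 7/3 = 7 (endpoints are measure-zero, so open/closed/half-open agree). Write I = (I cap Q) u (I \ Q). The rationals in I are countable, so m*(I cap Q) = 0 (cover each rational by intervals whose total length is arbitrarily small). By countable subadditivity m*(I) <= m*(I cap Q) + m*(I \ Q), hence m*(I \ Q) >= m(I) = 7. The reverse inequality m*(I \ Q) <= m*(I) = 7 is trivial since (I \ Q) is a subset of I. Therefore m*(I \ Q) = 7.

7


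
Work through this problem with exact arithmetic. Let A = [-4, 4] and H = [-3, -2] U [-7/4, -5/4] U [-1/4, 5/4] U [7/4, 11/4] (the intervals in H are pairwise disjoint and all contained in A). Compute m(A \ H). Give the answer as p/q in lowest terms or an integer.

The ambient interval has length m(A) = 4 - (-4) = 8.
Since the holes are disjoint and sit inside A, by finite additivity
  m(H) = sum_i (b_i - a_i), and m(A \ H) = m(A) - m(H).
Computing the hole measures:
  m(H_1) = -2 - (-3) = 1.
  m(H_2) = -5/4 - (-7/4) = 1/2.
  m(H_3) = 5/4 - (-1/4) = 3/2.
  m(H_4) = 11/4 - 7/4 = 1.
Summed: m(H) = 1 + 1/2 + 3/2 + 1 = 4.
So m(A \ H) = 8 - 4 = 4.

4


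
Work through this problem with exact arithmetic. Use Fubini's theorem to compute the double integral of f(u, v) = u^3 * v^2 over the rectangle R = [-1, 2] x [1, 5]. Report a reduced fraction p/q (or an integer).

f(u, v) is a tensor product of a function of u and a function of v, and both factors are bounded continuous (hence Lebesgue integrable) on the rectangle, so Fubini's theorem applies:
  integral_R f d(m x m) = (integral_a1^b1 u^3 du) * (integral_a2^b2 v^2 dv).
Inner integral in u: integral_{-1}^{2} u^3 du = (2^4 - (-1)^4)/4
  = 15/4.
Inner integral in v: integral_{1}^{5} v^2 dv = (5^3 - 1^3)/3
  = 124/3.
Product: (15/4) * (124/3) = 155.

155


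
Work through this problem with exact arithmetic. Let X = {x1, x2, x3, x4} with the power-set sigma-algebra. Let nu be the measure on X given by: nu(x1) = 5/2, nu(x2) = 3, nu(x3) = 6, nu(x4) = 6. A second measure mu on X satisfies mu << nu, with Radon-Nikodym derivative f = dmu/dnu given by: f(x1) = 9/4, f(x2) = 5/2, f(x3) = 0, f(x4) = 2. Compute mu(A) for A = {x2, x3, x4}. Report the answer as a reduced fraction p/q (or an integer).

By the defining property of the Radon-Nikodym derivative, for every measurable set A,
  mu(A) = integral_A f dnu.
Since nu is a discrete measure concentrated on the atoms of X, the integral over A reduces to the sum
  mu(A) = sum_{x in A} f(x) * nu({x}).
Computing each term:
  x2: f(x2) * nu(x2) = 5/2 * 3 = 15/2.
  x3: f(x3) * nu(x3) = 0 * 6 = 0.
  x4: f(x4) * nu(x4) = 2 * 6 = 12.
Summing: mu(A) = 15/2 + 0 + 12 = 39/2.

39/2


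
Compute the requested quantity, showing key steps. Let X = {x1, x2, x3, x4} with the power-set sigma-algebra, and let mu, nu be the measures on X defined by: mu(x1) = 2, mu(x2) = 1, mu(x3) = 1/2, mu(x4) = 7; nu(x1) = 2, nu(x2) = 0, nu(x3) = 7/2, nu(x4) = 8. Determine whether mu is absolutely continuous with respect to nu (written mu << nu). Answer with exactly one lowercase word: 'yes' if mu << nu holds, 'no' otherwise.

mu << nu means: every nu-null measurable set is also mu-null; equivalently, for every atom x, if nu({x}) = 0 then mu({x}) = 0.
Checking each atom:
  x1: nu = 2 > 0 -> no constraint.
  x2: nu = 0, mu = 1 > 0 -> violates mu << nu.
  x3: nu = 7/2 > 0 -> no constraint.
  x4: nu = 8 > 0 -> no constraint.
The atom(s) x2 violate the condition (nu = 0 but mu > 0). Therefore mu is NOT absolutely continuous w.r.t. nu.

no


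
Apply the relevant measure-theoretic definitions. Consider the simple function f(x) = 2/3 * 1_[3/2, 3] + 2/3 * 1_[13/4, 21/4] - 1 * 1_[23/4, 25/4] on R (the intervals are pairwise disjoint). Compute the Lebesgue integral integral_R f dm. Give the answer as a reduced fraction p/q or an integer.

For a simple function f = sum_i c_i * 1_{A_i} with disjoint A_i,
  integral f dm = sum_i c_i * m(A_i).
Lengths of the A_i:
  m(A_1) = 3 - 3/2 = 3/2.
  m(A_2) = 21/4 - 13/4 = 2.
  m(A_3) = 25/4 - 23/4 = 1/2.
Contributions c_i * m(A_i):
  (2/3) * (3/2) = 1.
  (2/3) * (2) = 4/3.
  (-1) * (1/2) = -1/2.
Total: 1 + 4/3 - 1/2 = 11/6.

11/6


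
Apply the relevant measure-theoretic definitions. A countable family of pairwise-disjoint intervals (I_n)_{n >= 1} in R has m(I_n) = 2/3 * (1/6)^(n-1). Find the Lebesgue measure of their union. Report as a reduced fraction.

By countable additivity of the Lebesgue measure on pairwise disjoint measurable sets,
  m(union_{n >= 1} I_n) = sum_{n >= 1} m(I_n) = sum_{n >= 1} a * r^(n-1),
  with a = 2/3 and r = 1/6.
Since 0 < r = 1/6 < 1, the geometric series converges:
  sum_{n >= 1} a * r^(n-1) = a / (1 - r).
  = 2/3 / (1 - 1/6)
  = 2/3 / (5/6)
  = 4/5.

4/5


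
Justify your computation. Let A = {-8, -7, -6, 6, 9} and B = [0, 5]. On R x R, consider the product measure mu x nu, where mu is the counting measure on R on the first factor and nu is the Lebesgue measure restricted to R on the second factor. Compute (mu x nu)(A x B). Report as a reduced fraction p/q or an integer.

For a measurable rectangle A x B, the product measure satisfies
  (mu x nu)(A x B) = mu(A) * nu(B).
  mu(A) = 5.
  nu(B) = 5.
  (mu x nu)(A x B) = 5 * 5 = 25.

25


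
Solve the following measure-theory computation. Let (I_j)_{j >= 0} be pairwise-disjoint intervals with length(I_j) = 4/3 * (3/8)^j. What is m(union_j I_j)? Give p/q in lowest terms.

By countable additivity of the Lebesgue measure on pairwise disjoint measurable sets,
  m(union_{j >= 0} I_j) = sum_{j >= 0} m(I_j) = sum_{j >= 0} a * r^j,
  with a = 4/3 and r = 3/8.
Since 0 < r = 3/8 < 1, the geometric series converges:
  sum_{j >= 0} a * r^j = a / (1 - r).
  = 4/3 / (1 - 3/8)
  = 4/3 / (5/8)
  = 32/15.

32/15


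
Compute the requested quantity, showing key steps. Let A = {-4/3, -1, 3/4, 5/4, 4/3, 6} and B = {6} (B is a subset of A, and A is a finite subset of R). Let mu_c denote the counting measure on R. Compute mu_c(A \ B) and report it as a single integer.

Counting measure assigns mu_c(E) = |E| (number of elements) when E is finite. For B subset A, A \ B is the set of elements of A not in B, so |A \ B| = |A| - |B|.
|A| = 6, |B| = 1, so mu_c(A \ B) = 6 - 1 = 5.

5


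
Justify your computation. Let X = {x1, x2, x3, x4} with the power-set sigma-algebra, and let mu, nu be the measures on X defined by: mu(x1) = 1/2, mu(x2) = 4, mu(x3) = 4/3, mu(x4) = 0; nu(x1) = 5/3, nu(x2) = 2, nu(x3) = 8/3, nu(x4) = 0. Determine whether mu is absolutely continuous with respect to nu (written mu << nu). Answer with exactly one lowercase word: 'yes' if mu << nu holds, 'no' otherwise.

mu << nu means: every nu-null measurable set is also mu-null; equivalently, for every atom x, if nu({x}) = 0 then mu({x}) = 0.
Checking each atom:
  x1: nu = 5/3 > 0 -> no constraint.
  x2: nu = 2 > 0 -> no constraint.
  x3: nu = 8/3 > 0 -> no constraint.
  x4: nu = 0, mu = 0 -> consistent with mu << nu.
No atom violates the condition. Therefore mu << nu.

yes


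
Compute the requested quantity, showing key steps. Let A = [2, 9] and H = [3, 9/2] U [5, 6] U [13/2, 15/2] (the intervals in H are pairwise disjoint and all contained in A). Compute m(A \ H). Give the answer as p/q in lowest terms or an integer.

The ambient interval has length m(A) = 9 - 2 = 7.
Since the holes are disjoint and sit inside A, by finite additivity
  m(H) = sum_i (b_i - a_i), and m(A \ H) = m(A) - m(H).
Computing the hole measures:
  m(H_1) = 9/2 - 3 = 3/2.
  m(H_2) = 6 - 5 = 1.
  m(H_3) = 15/2 - 13/2 = 1.
Summed: m(H) = 3/2 + 1 + 1 = 7/2.
So m(A \ H) = 7 - 7/2 = 7/2.

7/2


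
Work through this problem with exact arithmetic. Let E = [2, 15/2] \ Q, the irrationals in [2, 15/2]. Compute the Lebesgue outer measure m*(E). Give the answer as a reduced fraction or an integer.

The interval I = [2, 15/2] has m(I) = 15/2 - 2 = 11/2 (endpoints are measure-zero, so open/closed/half-open agree). Write I = (I cap Q) u (I \ Q). The rationals in I are countable, so m*(I cap Q) = 0 (cover each rational by intervals whose total length is arbitrarily small). By countable subadditivity m*(I) <= m*(I cap Q) + m*(I \ Q), hence m*(I \ Q) >= m(I) = 11/2. The reverse inequality m*(I \ Q) <= m*(I) = 11/2 is trivial since (I \ Q) is a subset of I. Therefore m*(I \ Q) = 11/2.

11/2


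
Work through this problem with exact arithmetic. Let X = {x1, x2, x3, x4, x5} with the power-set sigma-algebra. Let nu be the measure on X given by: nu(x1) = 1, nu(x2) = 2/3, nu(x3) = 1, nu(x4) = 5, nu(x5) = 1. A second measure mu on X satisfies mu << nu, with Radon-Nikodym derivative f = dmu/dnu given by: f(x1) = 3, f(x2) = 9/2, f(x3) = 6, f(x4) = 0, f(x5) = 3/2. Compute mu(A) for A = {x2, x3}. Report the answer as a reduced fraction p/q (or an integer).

By the defining property of the Radon-Nikodym derivative, for every measurable set A,
  mu(A) = integral_A f dnu.
Since nu is a discrete measure concentrated on the atoms of X, the integral over A reduces to the sum
  mu(A) = sum_{x in A} f(x) * nu({x}).
Computing each term:
  x2: f(x2) * nu(x2) = 9/2 * 2/3 = 3.
  x3: f(x3) * nu(x3) = 6 * 1 = 6.
Summing: mu(A) = 3 + 6 = 9.

9


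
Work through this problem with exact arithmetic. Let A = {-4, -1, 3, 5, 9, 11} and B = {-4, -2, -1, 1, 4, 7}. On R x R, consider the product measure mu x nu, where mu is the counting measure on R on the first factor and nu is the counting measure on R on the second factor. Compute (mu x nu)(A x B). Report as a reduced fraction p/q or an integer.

For a measurable rectangle A x B, the product measure satisfies
  (mu x nu)(A x B) = mu(A) * nu(B).
  mu(A) = 6.
  nu(B) = 6.
  (mu x nu)(A x B) = 6 * 6 = 36.

36


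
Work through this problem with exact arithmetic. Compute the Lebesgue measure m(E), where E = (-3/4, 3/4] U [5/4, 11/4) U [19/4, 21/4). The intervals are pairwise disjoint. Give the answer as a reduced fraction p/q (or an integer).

For pairwise disjoint intervals, m(union_i I_i) = sum_i m(I_i),
and m is invariant under swapping open/closed endpoints (single points have measure 0).
So m(E) = sum_i (b_i - a_i).
  I_1 has length 3/4 - (-3/4) = 3/2.
  I_2 has length 11/4 - 5/4 = 3/2.
  I_3 has length 21/4 - 19/4 = 1/2.
Summing:
  m(E) = 3/2 + 3/2 + 1/2 = 7/2.

7/2
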